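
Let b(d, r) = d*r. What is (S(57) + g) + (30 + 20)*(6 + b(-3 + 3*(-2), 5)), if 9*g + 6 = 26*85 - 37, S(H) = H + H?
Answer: -14357/9 ≈ -1595.2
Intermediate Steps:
S(H) = 2*H
g = 2167/9 (g = -⅔ + (26*85 - 37)/9 = -⅔ + (2210 - 37)/9 = -⅔ + (⅑)*2173 = -⅔ + 2173/9 = 2167/9 ≈ 240.78)
(S(57) + g) + (30 + 20)*(6 + b(-3 + 3*(-2), 5)) = (2*57 + 2167/9) + (30 + 20)*(6 + (-3 + 3*(-2))*5) = (114 + 2167/9) + 50*(6 + (-3 - 6)*5) = 3193/9 + 50*(6 - 9*5) = 3193/9 + 50*(6 - 45) = 3193/9 + 50*(-39) = 3193/9 - 1950 = -14357/9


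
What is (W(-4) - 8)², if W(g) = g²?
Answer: 64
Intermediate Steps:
(W(-4) - 8)² = ((-4)² - 8)² = (16 - 8)² = 8² = 64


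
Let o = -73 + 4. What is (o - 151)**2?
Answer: 48400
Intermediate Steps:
o = -69
(o - 151)**2 = (-69 - 151)**2 = (-220)**2 = 48400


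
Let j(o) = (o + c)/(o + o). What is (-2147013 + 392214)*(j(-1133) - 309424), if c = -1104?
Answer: 1230381788323053/2266 ≈ 5.4298e+11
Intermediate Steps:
j(o) = (-1104 + o)/(2*o) (j(o) = (o - 1104)/(o + o) = (-1104 + o)/((2*o)) = (-1104 + o)*(1/(2*o)) = (-1104 + o)/(2*o))
(-2147013 + 392214)*(j(-1133) - 309424) = (-2147013 + 392214)*((½)*(-1104 - 1133)/(-1133) - 309424) = -1754799*((½)*(-1/1133)*(-2237) - 309424) = -1754799*(2237/2266 - 309424) = -1754799*(-701152547/2266) = 1230381788323053/2266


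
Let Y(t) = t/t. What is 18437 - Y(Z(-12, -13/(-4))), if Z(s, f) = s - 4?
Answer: 18436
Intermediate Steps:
Z(s, f) = -4 + s
Y(t) = 1
18437 - Y(Z(-12, -13/(-4))) = 18437 - 1*1 = 18437 - 1 = 18436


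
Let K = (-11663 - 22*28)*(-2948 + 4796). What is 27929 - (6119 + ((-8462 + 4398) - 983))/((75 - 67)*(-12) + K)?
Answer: 79219519403/2836461 ≈ 27929.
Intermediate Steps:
K = -22691592 (K = (-11663 - 616)*1848 = -12279*1848 = -22691592)
27929 - (6119 + ((-8462 + 4398) - 983))/((75 - 67)*(-12) + K) = 27929 - (6119 + ((-8462 + 4398) - 983))/((75 - 67)*(-12) - 22691592) = 27929 - (6119 + (-4064 - 983))/(8*(-12) - 22691592) = 27929 - (6119 - 5047)/(-96 - 22691592) = 27929 - 1072/(-22691688) = 27929 - 1072*(-1)/22691688 = 27929 - 1*(-134/2836461) = 27929 + 134/2836461 = 79219519403/2836461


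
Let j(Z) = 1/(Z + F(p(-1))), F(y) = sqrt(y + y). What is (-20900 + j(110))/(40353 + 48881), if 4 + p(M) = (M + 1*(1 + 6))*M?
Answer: (-41800*sqrt(5) + 2298999*I)/(178468*(sqrt(5) - 55*I)) ≈ -0.23422 - 4.1364e-9*I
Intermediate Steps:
p(M) = -4 + M*(7 + M) (p(M) = -4 + (M + 1*(1 + 6))*M = -4 + (M + 1*7)*M = -4 + (M + 7)*M = -4 + (7 + M)*M = -4 + M*(7 + M))
F(y) = sqrt(2)*sqrt(y) (F(y) = sqrt(2*y) = sqrt(2)*sqrt(y))
j(Z) = 1/(Z + 2*I*sqrt(5)) (j(Z) = 1/(Z + sqrt(2)*sqrt(-4 + (-1)**2 + 7*(-1))) = 1/(Z + sqrt(2)*sqrt(-4 + 1 - 7)) = 1/(Z + sqrt(2)*sqrt(-10)) = 1/(Z + sqrt(2)*(I*sqrt(10))) = 1/(Z + 2*I*sqrt(5)))
(-20900 + j(110))/(40353 + 48881) = (-20900 + 1/(110 + 2*I*sqrt(5)))/(40353 + 48881) = (-20900 + 1/(110 + 2*I*sqrt(5)))/89234 = (-20900 + 1/(110 + 2*I*sqrt(5)))*(1/89234) = -10450/44617 + 1/(89234*(110 + 2*I*sqrt(5)))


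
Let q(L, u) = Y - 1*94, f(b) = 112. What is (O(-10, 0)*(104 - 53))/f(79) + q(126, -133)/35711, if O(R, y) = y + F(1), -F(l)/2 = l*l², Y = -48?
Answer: -1829213/1999816 ≈ -0.91469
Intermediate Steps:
F(l) = -2*l³ (F(l) = -2*l*l² = -2*l³)
q(L, u) = -142 (q(L, u) = -48 - 1*94 = -48 - 94 = -142)
O(R, y) = -2 + y (O(R, y) = y - 2*1³ = y - 2*1 = y - 2 = -2 + y)
(O(-10, 0)*(104 - 53))/f(79) + q(126, -133)/35711 = ((-2 + 0)*(104 - 53))/112 - 142/35711 = -2*51*(1/112) - 142*1/35711 = -102*1/112 - 142/35711 = -51/56 - 142/35711 = -1829213/1999816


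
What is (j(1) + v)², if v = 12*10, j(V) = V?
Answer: 14641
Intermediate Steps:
v = 120
(j(1) + v)² = (1 + 120)² = 121² = 14641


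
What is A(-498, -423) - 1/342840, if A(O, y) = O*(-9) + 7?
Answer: 1539008759/342840 ≈ 4489.0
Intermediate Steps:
A(O, y) = 7 - 9*O (A(O, y) = -9*O + 7 = 7 - 9*O)
A(-498, -423) - 1/342840 = (7 - 9*(-498)) - 1/342840 = (7 + 4482) - 1*1/342840 = 4489 - 1/342840 = 1539008759/342840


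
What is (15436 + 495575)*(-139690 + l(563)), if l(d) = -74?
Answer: -71420941404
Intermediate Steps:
(15436 + 495575)*(-139690 + l(563)) = (15436 + 495575)*(-139690 - 74) = 511011*(-139764) = -71420941404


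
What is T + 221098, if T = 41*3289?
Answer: 355947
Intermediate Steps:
T = 134849
T + 221098 = 134849 + 221098 = 355947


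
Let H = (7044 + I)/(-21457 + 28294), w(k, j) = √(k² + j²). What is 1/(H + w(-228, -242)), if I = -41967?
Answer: 26529839/574033221987 + 10387682*√27637/574033221987 ≈ 0.0030546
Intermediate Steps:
w(k, j) = √(j² + k²)
H = -11641/2279 (H = (7044 - 41967)/(-21457 + 28294) = -34923/6837 = -34923*1/6837 = -11641/2279 ≈ -5.1079)
1/(H + w(-228, -242)) = 1/(-11641/2279 + √((-242)² + (-228)²)) = 1/(-11641/2279 + √(58564 + 51984)) = 1/(-11641/2279 + √110548) = 1/(-11641/2279 + 2*√27637)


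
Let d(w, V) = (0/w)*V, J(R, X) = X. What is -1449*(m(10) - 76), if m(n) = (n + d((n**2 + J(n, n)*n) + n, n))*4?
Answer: 52164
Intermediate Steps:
d(w, V) = 0 (d(w, V) = 0*V = 0)
m(n) = 4*n (m(n) = (n + 0)*4 = n*4 = 4*n)
-1449*(m(10) - 76) = -1449*(4*10 - 76) = -1449*(40 - 76) = -1449*(-36) = 52164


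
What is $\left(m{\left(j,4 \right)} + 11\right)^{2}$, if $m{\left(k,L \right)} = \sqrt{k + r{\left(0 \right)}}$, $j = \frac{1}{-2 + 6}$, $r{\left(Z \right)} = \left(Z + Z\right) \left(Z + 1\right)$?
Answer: $\frac{529}{4} \approx 132.25$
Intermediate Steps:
$r{\left(Z \right)} = 2 Z \left(1 + Z\right)$
$j = \frac{1}{4} \approx 0.25$
$m{\left(k,L \right)} = \sqrt{k}$ ($m{\left(k,L \right)} = \sqrt{k + 2 \cdot 0 \left(1 + 0\right)} = \sqrt{k + 2 \cdot 0 \cdot 1} = \sqrt{k + 0} = \sqrt{k}$)
$\left(m{\left(j,4 \right)} + 11\right)^{2} = \left(\sqrt{\frac{1}{4}} + 11\right)^{2} = \left(\frac{1}{2} + 11\right)^{2} = \left(\frac{23}{2}\right)^{2} = \frac{529}{4}$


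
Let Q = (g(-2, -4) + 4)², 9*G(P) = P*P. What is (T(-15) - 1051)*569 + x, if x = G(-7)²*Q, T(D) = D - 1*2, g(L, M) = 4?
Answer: -49069388/81 ≈ -6.0580e+5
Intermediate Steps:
T(D) = -2 + D (T(D) = D - 2 = -2 + D)
G(P) = P²/9 (G(P) = (P*P)/9 = P²/9)
Q = 64 (Q = (4 + 4)² = 8² = 64)
x = 153664/81 (x = ((⅑)*(-7)²)²*64 = ((⅑)*49)²*64 = (49/9)²*64 = (2401/81)*64 = 153664/81 ≈ 1897.1)
(T(-15) - 1051)*569 + x = ((-2 - 15) - 1051)*569 + 153664/81 = (-17 - 1051)*569 + 153664/81 = -1068*569 + 153664/81 = -607692 + 153664/81 = -49069388/81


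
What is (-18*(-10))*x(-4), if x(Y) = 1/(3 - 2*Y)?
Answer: 180/11 ≈ 16.364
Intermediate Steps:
(-18*(-10))*x(-4) = (-18*(-10))*(-1/(-3 + 2*(-4))) = 180*(-1/(-3 - 8)) = 180*(-1/(-11)) = 180*(-1*(-1/11)) = 180*(1/11) = 180/11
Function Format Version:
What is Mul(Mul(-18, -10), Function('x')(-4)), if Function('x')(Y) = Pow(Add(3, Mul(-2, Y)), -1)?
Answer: Rational(180, 11) ≈ 16.364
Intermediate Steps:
Mul(Mul(-18, -10), Function('x')(-4)) = Mul(Mul(-18, -10), Mul(-1, Pow(Add(-3, Mul(2, -4)), -1))) = Mul(180, Mul(-1, Pow(Add(-3, -8), -1))) = Mul(180, Mul(-1, Pow(-11, -1))) = Mul(180, Mul(-1, Rational(-1, 11))) = Mul(180, Rational(1, 11)) = Rational(180, 11)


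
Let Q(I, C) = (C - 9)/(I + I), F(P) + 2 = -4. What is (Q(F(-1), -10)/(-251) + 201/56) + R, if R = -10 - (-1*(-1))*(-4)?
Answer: -101921/42168 ≈ -2.4170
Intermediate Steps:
F(P) = -6 (F(P) = -2 - 4 = -6)
Q(I, C) = (-9 + C)/(2*I) (Q(I, C) = (-9 + C)/((2*I)) = (-9 + C)*(1/(2*I)) = (-9 + C)/(2*I))
R = -6 (R = -10 - (-4) = -10 - 1*(-4) = -10 + 4 = -6)
(Q(F(-1), -10)/(-251) + 201/56) + R = (((1/2)*(-9 - 10)/(-6))/(-251) + 201/56) - 6 = (((1/2)*(-1/6)*(-19))*(-1/251) + 201*(1/56)) - 6 = ((19/12)*(-1/251) + 201/56) - 6 = (-19/3012 + 201/56) - 6 = 151087/42168 - 6 = -101921/42168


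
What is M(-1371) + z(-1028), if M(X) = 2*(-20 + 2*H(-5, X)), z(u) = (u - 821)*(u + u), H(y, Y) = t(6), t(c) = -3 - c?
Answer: 3801468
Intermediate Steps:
H(y, Y) = -9 (H(y, Y) = -3 - 1*6 = -3 - 6 = -9)
z(u) = 2*u*(-821 + u) (z(u) = (-821 + u)*(2*u) = 2*u*(-821 + u))
M(X) = -76 (M(X) = 2*(-20 + 2*(-9)) = 2*(-20 - 18) = 2*(-38) = -76)
M(-1371) + z(-1028) = -76 + 2*(-1028)*(-821 - 1028) = -76 + 2*(-1028)*(-1849) = -76 + 3801544 = 3801468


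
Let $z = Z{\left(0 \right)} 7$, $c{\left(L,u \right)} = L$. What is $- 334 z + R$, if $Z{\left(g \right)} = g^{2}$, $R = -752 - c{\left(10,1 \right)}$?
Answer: $-762$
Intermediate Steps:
$R = -762$ ($R = -752 - 10 = -762$)
$z = 0$ ($z = 0^{2} \cdot 7 = 0 \cdot 7 = 0$)
$- 334 z + R = \left(-334\right) 0 - 762 = 0 - 762 = -762$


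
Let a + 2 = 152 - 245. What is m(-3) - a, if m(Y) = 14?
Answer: 109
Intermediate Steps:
a = -95 (a = -2 + (152 - 245) = -2 - 93 = -95)
m(-3) - a = 14 - 1*(-95) = 14 + 95 = 109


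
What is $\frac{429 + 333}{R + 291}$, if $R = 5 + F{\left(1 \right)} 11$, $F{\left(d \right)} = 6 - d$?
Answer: $\frac{254}{117} \approx 2.1709$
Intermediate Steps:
$R = 60$ ($R = 5 + \left(6 - 1\right) 11 = 5 + 5 \cdot 11 = 5 + 55 = 60$)
$\frac{429 + 333}{R + 291} = \frac{429 + 333}{60 + 291} = \frac{762}{351} = 762 \cdot \frac{1}{351} = \frac{254}{117}$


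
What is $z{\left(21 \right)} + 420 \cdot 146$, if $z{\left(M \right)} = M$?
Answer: $61341$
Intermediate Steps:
$z{\left(21 \right)} + 420 \cdot 146 = 21 + 420 \cdot 146 = 21 + 61320 = 61341$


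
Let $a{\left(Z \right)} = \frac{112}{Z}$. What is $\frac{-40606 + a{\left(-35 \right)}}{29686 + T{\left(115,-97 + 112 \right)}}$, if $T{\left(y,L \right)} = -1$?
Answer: $- \frac{67682}{49475} \approx -1.368$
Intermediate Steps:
$\frac{-40606 + a{\left(-35 \right)}}{29686 + T{\left(115,-97 + 112 \right)}} = \frac{-40606 + \frac{112}{-35}}{29686 - 1} = \frac{-40606 + 112 \left(- \frac{1}{35}\right)}{29685} = \left(-40606 - \frac{16}{5}\right) \frac{1}{29685} = \left(- \frac{203046}{5}\right) \frac{1}{29685} = - \frac{67682}{49475}$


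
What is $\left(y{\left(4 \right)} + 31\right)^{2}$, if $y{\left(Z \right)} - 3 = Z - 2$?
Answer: $1296$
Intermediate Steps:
$y{\left(Z \right)} = 1 + Z$ ($y{\left(Z \right)} = 3 + \left(Z - 2\right) = 3 + \left(-2 + Z\right) = 1 + Z$)
$\left(y{\left(4 \right)} + 31\right)^{2} = \left(\left(1 + 4\right) + 31\right)^{2} = \left(5 + 31\right)^{2} = 36^{2} = 1296$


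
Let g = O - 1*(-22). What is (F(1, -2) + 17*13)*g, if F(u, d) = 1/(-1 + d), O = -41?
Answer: -12578/3 ≈ -4192.7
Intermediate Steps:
g = -19 (g = -41 - 1*(-22) = -41 + 22 = -19)
(F(1, -2) + 17*13)*g = (1/(-1 - 2) + 17*13)*(-19) = (1/(-3) + 221)*(-19) = (-1/3 + 221)*(-19) = (662/3)*(-19) = -12578/3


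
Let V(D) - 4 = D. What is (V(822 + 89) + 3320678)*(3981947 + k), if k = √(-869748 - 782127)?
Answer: 13226407281571 + 83039825*I*√2643 ≈ 1.3226e+13 + 4.2691e+9*I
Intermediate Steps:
V(D) = 4 + D
k = 25*I*√2643 (k = √(-1651875) = 25*I*√2643 ≈ 1285.3*I)
(V(822 + 89) + 3320678)*(3981947 + k) = ((4 + (822 + 89)) + 3320678)*(3981947 + 25*I*√2643) = ((4 + 911) + 3320678)*(3981947 + 25*I*√2643) = (915 + 3320678)*(3981947 + 25*I*√2643) = 3321593*(3981947 + 25*I*√2643) = 13226407281571 + 83039825*I*√2643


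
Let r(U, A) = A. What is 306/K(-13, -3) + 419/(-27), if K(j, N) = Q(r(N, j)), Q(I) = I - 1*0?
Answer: -13709/351 ≈ -39.057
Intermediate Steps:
Q(I) = I (Q(I) = I + 0 = I)
K(j, N) = j
306/K(-13, -3) + 419/(-27) = 306/(-13) + 419/(-27) = 306*(-1/13) + 419*(-1/27) = -306/13 - 419/27 = -13709/351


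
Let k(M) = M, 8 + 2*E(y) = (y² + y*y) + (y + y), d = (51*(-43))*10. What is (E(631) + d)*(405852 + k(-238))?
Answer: 152858880812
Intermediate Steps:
d = -21930 (d = -2193*10 = -21930)
E(y) = -4 + y + y² (E(y) = -4 + ((y² + y*y) + (y + y))/2 = -4 + ((y² + y²) + 2*y)/2 = -4 + (2*y² + 2*y)/2 = -4 + (2*y + 2*y²)/2 = -4 + (y + y²) = -4 + y + y²)
(E(631) + d)*(405852 + k(-238)) = ((-4 + 631 + 631²) - 21930)*(405852 - 238) = ((-4 + 631 + 398161) - 21930)*405614 = (398788 - 21930)*405614 = 376858*405614 = 152858880812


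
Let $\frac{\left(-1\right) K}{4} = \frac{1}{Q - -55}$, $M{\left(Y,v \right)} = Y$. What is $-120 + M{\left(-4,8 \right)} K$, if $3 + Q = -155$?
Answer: $- \frac{12376}{103} \approx -120.16$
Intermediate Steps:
$Q = -158$ ($Q = -3 - 155 = -158$)
$K = \frac{4}{103}$ ($K = - \frac{4}{-158 - -55} = - \frac{4}{-158 + 55} = - \frac{4}{-103} = \left(-4\right) \left(- \frac{1}{103}\right) = \frac{4}{103} \approx 0.038835$)
$-120 + M{\left(-4,8 \right)} K = -120 - \frac{16}{103} = - \frac{12376}{103}$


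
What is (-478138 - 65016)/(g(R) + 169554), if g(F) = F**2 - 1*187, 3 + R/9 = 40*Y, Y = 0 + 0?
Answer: -271577/85048 ≈ -3.1932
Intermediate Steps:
Y = 0
R = -27 (R = -27 + 9*(40*0) = -27 + 9*0 = -27 + 0 = -27)
g(F) = -187 + F**2 (g(F) = F**2 - 187 = -187 + F**2)
(-478138 - 65016)/(g(R) + 169554) = (-478138 - 65016)/((-187 + (-27)**2) + 169554) = -543154/((-187 + 729) + 169554) = -543154/(542 + 169554) = -543154/170096 = -543154*1/170096 = -271577/85048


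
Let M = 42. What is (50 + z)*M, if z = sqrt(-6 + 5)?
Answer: 2100 + 42*I ≈ 2100.0 + 42.0*I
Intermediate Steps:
z = I (z = sqrt(-1) = I ≈ 1.0*I)
(50 + z)*M = (50 + I)*42 = 2100 + 42*I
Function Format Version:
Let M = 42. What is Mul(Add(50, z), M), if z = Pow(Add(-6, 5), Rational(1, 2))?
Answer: Add(2100, Mul(42, I)) ≈ Add(2100.0, Mul(42.000, I))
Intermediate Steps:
z = I (z = Pow(-1, Rational(1, 2)) = I ≈ Mul(1.0000, I))
Mul(Add(50, z), M) = Mul(Add(50, I), 42) = Add(2100, Mul(42, I))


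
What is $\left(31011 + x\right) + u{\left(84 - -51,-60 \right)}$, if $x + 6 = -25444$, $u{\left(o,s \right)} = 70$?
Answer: $5631$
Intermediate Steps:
$x = -25450$ ($x = -6 - 25444 = -25450$)
$\left(31011 + x\right) + u{\left(84 - -51,-60 \right)} = \left(31011 - 25450\right) + 70 = 5561 + 70 = 5631$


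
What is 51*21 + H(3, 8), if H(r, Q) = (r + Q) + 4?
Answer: 1086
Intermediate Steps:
H(r, Q) = 4 + Q + r (H(r, Q) = (Q + r) + 4 = 4 + Q + r)
51*21 + H(3, 8) = 51*21 + (4 + 8 + 3) = 1071 + 15 = 1086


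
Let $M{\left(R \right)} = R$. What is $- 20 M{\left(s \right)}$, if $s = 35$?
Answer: $-700$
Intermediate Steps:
$- 20 M{\left(s \right)} = \left(-20\right) 35 = -700$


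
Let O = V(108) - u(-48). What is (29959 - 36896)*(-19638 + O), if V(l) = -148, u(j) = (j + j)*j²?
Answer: -1397097926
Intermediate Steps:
u(j) = 2*j³ (u(j) = (2*j)*j² = 2*j³)
O = 221036 (O = -148 - 2*(-48)³ = -148 - 2*(-110592) = -148 - 1*(-221184) = -148 + 221184 = 221036)
(29959 - 36896)*(-19638 + O) = (29959 - 36896)*(-19638 + 221036) = -6937*201398 = -1397097926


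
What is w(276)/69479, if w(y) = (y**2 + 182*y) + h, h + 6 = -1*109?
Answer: 7429/4087 ≈ 1.8177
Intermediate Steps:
h = -115 (h = -6 - 1*109 = -6 - 109 = -115)
w(y) = -115 + y**2 + 182*y (w(y) = (y**2 + 182*y) - 115 = -115 + y**2 + 182*y)
w(276)/69479 = (-115 + 276**2 + 182*276)/69479 = (-115 + 76176 + 50232)*(1/69479) = 126293*(1/69479) = 7429/4087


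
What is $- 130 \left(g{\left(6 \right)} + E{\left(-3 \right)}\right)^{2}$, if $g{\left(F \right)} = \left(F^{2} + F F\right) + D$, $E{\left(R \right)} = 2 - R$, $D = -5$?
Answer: $-673920$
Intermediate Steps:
$g{\left(F \right)} = -5 + 2 F^{2}$ ($g{\left(F \right)} = \left(F^{2} + F F\right) - 5 = \left(F^{2} + F^{2}\right) - 5 = 2 F^{2} - 5 = -5 + 2 F^{2}$)
$- 130 \left(g{\left(6 \right)} + E{\left(-3 \right)}\right)^{2} = - 130 \left(\left(-5 + 2 \cdot 6^{2}\right) + \left(2 - -3\right)\right)^{2} = - 130 \left(\left(-5 + 2 \cdot 36\right) + \left(2 + 3\right)\right)^{2} = - 130 \left(\left(-5 + 72\right) + 5\right)^{2} = - 130 \left(67 + 5\right)^{2} = - 130 \cdot 72^{2} = \left(-130\right) 5184 = -673920$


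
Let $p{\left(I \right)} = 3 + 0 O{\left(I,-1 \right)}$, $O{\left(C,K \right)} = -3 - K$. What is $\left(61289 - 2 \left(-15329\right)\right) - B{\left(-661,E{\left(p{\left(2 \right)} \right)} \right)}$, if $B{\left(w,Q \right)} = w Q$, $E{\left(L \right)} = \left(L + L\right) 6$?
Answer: $115743$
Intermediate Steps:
$p{\left(I \right)} = 3$ ($p{\left(I \right)} = 3 + 0 \left(-3 - -1\right) = 3 + 0 \left(-3 + 1\right) = 3 + 0 \left(-2\right) = 3 + 0 = 3$)
$E{\left(L \right)} = 12 L$ ($E{\left(L \right)} = 2 L 6 = 12 L$)
$B{\left(w,Q \right)} = Q w$
$\left(61289 - 2 \left(-15329\right)\right) - B{\left(-661,E{\left(p{\left(2 \right)} \right)} \right)} = \left(61289 - 2 \left(-15329\right)\right) - 12 \cdot 3 \left(-661\right) = \left(61289 - -30658\right) - 36 \left(-661\right) = \left(61289 + 30658\right) - -23796 = 91947 + 23796 = 115743$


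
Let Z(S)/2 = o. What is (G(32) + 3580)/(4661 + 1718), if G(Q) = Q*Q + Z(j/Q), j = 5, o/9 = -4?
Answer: 4532/6379 ≈ 0.71046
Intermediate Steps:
o = -36 (o = 9*(-4) = -36)
Z(S) = -72 (Z(S) = 2*(-36) = -72)
G(Q) = -72 + Q² (G(Q) = Q*Q - 72 = Q² - 72 = -72 + Q²)
(G(32) + 3580)/(4661 + 1718) = ((-72 + 32²) + 3580)/(4661 + 1718) = ((-72 + 1024) + 3580)/6379 = (952 + 3580)*(1/6379) = 4532*(1/6379) = 4532/6379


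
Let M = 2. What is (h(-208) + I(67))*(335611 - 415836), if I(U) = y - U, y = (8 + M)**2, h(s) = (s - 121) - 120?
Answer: 33373600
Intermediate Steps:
h(s) = -241 + s (h(s) = (-121 + s) - 120 = -241 + s)
y = 100 (y = (8 + 2)**2 = 10**2 = 100)
I(U) = 100 - U
(h(-208) + I(67))*(335611 - 415836) = ((-241 - 208) + (100 - 1*67))*(335611 - 415836) = (-449 + (100 - 67))*(-80225) = (-449 + 33)*(-80225) = -416*(-80225) = 33373600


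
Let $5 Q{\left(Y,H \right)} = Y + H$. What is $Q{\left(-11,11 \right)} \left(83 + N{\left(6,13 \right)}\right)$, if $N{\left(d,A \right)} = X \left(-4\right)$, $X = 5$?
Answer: $0$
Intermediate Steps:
$N{\left(d,A \right)} = -20$ ($N{\left(d,A \right)} = 5 \left(-4\right) = -20$)
$Q{\left(Y,H \right)} = \frac{H}{5} + \frac{Y}{5}$ ($Q{\left(Y,H \right)} = \frac{Y + H}{5} = \frac{H + Y}{5} = \frac{H}{5} + \frac{Y}{5}$)
$Q{\left(-11,11 \right)} \left(83 + N{\left(6,13 \right)}\right) = \left(\frac{1}{5} \cdot 11 + \frac{1}{5} \left(-11\right)\right) \left(83 - 20\right) = \left(\frac{11}{5} - \frac{11}{5}\right) 63 = 0 \cdot 63 = 0$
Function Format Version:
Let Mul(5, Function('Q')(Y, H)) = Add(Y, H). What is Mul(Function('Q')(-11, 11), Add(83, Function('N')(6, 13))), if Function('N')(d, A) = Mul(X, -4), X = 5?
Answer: 0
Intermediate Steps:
Function('N')(d, A) = -20 (Function('N')(d, A) = Mul(5, -4) = -20)
Function('Q')(Y, H) = Add(Mul(Rational(1, 5), H), Mul(Rational(1, 5), Y)) (Function('Q')(Y, H) = Mul(Rational(1, 5), Add(Y, H)) = Mul(Rational(1, 5), Add(H, Y)) = Add(Mul(Rational(1, 5), H), Mul(Rational(1, 5), Y)))
Mul(Function('Q')(-11, 11), Add(83, Function('N')(6, 13))) = Mul(Add(Mul(Rational(1, 5), 11), Mul(Rational(1, 5), -11)), Add(83, -20)) = Mul(Add(Rational(11, 5), Rational(-11, 5)), 63) = Mul(0, 63) = 0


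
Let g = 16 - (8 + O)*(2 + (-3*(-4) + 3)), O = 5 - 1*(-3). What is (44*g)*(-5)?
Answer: 56320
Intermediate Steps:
O = 8 (O = 5 + 3 = 8)
g = -256 (g = 16 - (8 + 8)*(2 + (-3*(-4) + 3)) = 16 - 16*(2 + (12 + 3)) = 16 - 16*(2 + 15) = 16 - 16*17 = 16 - 1*272 = 16 - 272 = -256)
(44*g)*(-5) = (44*(-256))*(-5) = -11264*(-5) = 56320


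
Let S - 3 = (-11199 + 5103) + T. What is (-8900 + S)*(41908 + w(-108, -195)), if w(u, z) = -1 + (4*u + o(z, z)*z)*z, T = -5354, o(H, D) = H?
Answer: 148303748616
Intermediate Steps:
S = -11447 (S = 3 + ((-11199 + 5103) - 5354) = 3 + (-6096 - 5354) = 3 - 11450 = -11447)
w(u, z) = -1 + z*(z² + 4*u) (w(u, z) = -1 + (4*u + z*z)*z = -1 + (4*u + z²)*z = -1 + (z² + 4*u)*z = -1 + z*(z² + 4*u))
(-8900 + S)*(41908 + w(-108, -195)) = (-8900 - 11447)*(41908 + (-1 + (-195)³ + 4*(-108)*(-195))) = -20347*(41908 + (-1 - 7414875 + 84240)) = -20347*(41908 - 7330636) = -20347*(-7288728) = 148303748616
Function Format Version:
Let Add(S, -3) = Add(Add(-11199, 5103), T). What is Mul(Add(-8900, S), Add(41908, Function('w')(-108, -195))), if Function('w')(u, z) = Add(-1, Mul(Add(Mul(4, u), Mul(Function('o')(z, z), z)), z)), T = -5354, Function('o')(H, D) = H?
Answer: 148303748616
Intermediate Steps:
S = -11447 (S = Add(3, Add(Add(-11199, 5103), -5354)) = Add(3, Add(-6096, -5354)) = Add(3, -11450) = -11447)
Function('w')(u, z) = Add(-1, Mul(z, Add(Pow(z, 2), Mul(4, u)))) (Function('w')(u, z) = Add(-1, Mul(Add(Mul(4, u), Mul(z, z)), z)) = Add(-1, Mul(Add(Mul(4, u), Pow(z, 2)), z)) = Add(-1, Mul(Add(Pow(z, 2), Mul(4, u)), z)) = Add(-1, Mul(z, Add(Pow(z, 2), Mul(4, u)))))
Mul(Add(-8900, S), Add(41908, Function('w')(-108, -195))) = Mul(Add(-8900, -11447), Add(41908, Add(-1, Pow(-195, 3), Mul(4, -108, -195)))) = Mul(-20347, Add(41908, Add(-1, -7414875, 84240))) = Mul(-20347, Add(41908, -7330636)) = Mul(-20347, -7288728) = 148303748616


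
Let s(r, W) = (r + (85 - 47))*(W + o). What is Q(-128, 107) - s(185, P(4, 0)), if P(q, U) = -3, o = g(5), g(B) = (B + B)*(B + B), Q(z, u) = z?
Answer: -21759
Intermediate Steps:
g(B) = 4*B**2 (g(B) = (2*B)*(2*B) = 4*B**2)
o = 100 (o = 4*5**2 = 4*25 = 100)
s(r, W) = (38 + r)*(100 + W) (s(r, W) = (r + (85 - 47))*(W + 100) = (r + 38)*(100 + W) = (38 + r)*(100 + W))
Q(-128, 107) - s(185, P(4, 0)) = -128 - (3800 + 38*(-3) + 100*185 - 3*185) = -128 - (3800 - 114 + 18500 - 555) = -128 - 1*21631 = -128 - 21631 = -21759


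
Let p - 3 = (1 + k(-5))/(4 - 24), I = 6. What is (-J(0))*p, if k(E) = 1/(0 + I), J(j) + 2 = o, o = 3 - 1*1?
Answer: 0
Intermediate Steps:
o = 2 (o = 3 - 1 = 2)
J(j) = 0 (J(j) = -2 + 2 = 0)
k(E) = ⅙ (k(E) = 1/(0 + 6) = 1/6 = ⅙)
p = 353/120 (p = 3 + (1 + ⅙)/(4 - 24) = 3 + (7/6)/(-20) = 3 + (7/6)*(-1/20) = 3 - 7/120 = 353/120 ≈ 2.9417)
(-J(0))*p = -1*0*(353/120) = 0*(353/120) = 0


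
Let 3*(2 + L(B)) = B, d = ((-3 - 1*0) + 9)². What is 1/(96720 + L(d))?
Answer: 1/96730 ≈ 1.0338e-5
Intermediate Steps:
d = 36 (d = ((-3 + 0) + 9)² = (-3 + 9)² = 6² = 36)
L(B) = -2 + B/3
1/(96720 + L(d)) = 1/(96720 + (-2 + (⅓)*36)) = 1/(96720 + (-2 + 12)) = 1/(96720 + 10) = 1/96730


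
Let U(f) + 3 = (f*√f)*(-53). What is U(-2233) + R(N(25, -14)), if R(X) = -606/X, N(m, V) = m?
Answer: -681/25 + 118349*I*√2233 ≈ -27.24 + 5.5925e+6*I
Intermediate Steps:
U(f) = -3 - 53*f^(3/2) (U(f) = -3 + (f*√f)*(-53) = -3 + f^(3/2)*(-53) = -3 - 53*f^(3/2))
U(-2233) + R(N(25, -14)) = (-3 - (-118349)*I*√2233) - 606/25 = (-3 - (-118349)*I*√2233) - 606*1/25 = (-3 + 118349*I*√2233) - 606/25 = -681/25 + 118349*I*√2233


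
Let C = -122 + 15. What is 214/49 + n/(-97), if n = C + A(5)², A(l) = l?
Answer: 24776/4753 ≈ 5.2127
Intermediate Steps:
C = -107
n = -82 (n = -107 + 5² = -107 + 25 = -82)
214/49 + n/(-97) = 214/49 - 82/(-97) = 214*(1/49) - 82*(-1/97) = 214/49 + 82/97 = 24776/4753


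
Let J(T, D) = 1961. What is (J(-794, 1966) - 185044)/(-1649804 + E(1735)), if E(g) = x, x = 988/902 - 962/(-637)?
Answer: 4045951217/36458961016 ≈ 0.11097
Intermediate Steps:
x = 57580/22099 (x = 988*(1/902) - 962*(-1/637) = 494/451 + 74/49 = 57580/22099 ≈ 2.6055)
E(g) = 57580/22099
(J(-794, 1966) - 185044)/(-1649804 + E(1735)) = (1961 - 185044)/(-1649804 + 57580/22099) = -183083/(-36458961016/22099) = -183083*(-22099/36458961016) = 4045951217/36458961016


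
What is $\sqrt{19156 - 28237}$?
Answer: $3 i \sqrt{1009} \approx 95.294 i$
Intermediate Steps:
$\sqrt{19156 - 28237} = \sqrt{-9081} = 3 i \sqrt{1009}$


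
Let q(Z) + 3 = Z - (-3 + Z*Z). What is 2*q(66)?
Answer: -8580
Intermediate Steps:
q(Z) = Z - Z² (q(Z) = -3 + (Z - (-3 + Z*Z)) = -3 + (Z - (-3 + Z²)) = -3 + (Z + (3 - Z²)) = -3 + (3 + Z - Z²) = Z - Z²)
2*q(66) = 2*(66*(1 - 1*66)) = 2*(66*(1 - 66)) = 2*(66*(-65)) = 2*(-4290) = -8580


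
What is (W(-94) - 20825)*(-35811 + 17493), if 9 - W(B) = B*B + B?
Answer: 541443444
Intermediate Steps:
W(B) = 9 - B - B² (W(B) = 9 - (B*B + B) = 9 - (B² + B) = 9 - (B + B²) = 9 + (-B - B²) = 9 - B - B²)
(W(-94) - 20825)*(-35811 + 17493) = ((9 - 1*(-94) - 1*(-94)²) - 20825)*(-35811 + 17493) = ((9 + 94 - 1*8836) - 20825)*(-18318) = ((9 + 94 - 8836) - 20825)*(-18318) = (-8733 - 20825)*(-18318) = -29558*(-18318) = 541443444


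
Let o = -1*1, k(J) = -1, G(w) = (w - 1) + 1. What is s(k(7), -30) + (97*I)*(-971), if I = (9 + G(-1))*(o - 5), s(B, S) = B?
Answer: 4520975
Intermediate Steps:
G(w) = w (G(w) = (-1 + w) + 1 = w)
o = -1
I = -48 (I = (9 - 1)*(-1 - 5) = 8*(-6) = -48)
s(k(7), -30) + (97*I)*(-971) = -1 + (97*(-48))*(-971) = -1 - 4656*(-971) = -1 + 4520976 = 4520975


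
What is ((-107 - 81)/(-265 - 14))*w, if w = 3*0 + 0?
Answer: 0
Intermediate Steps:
w = 0 (w = 0 + 0 = 0)
((-107 - 81)/(-265 - 14))*w = ((-107 - 81)/(-265 - 14))*0 = -188/(-279)*0 = -188*(-1/279)*0 = (188/279)*0 = 0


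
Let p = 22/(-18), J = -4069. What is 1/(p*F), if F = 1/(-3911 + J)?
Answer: 71820/11 ≈ 6529.1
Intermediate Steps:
F = -1/7980 (F = 1/(-3911 - 4069) = 1/(-7980) = -1/7980 ≈ -0.00012531)
p = -11/9 (p = 22*(-1/18) = -11/9 ≈ -1.2222)
1/(p*F) = 1/(-11/9*(-1/7980)) = 1/(11/71820) = 71820/11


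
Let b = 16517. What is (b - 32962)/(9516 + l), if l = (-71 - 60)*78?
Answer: 1265/54 ≈ 23.426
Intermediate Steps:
l = -10218 (l = -131*78 = -10218)
(b - 32962)/(9516 + l) = (16517 - 32962)/(9516 - 10218) = -16445/(-702) = -16445*(-1/702) = 1265/54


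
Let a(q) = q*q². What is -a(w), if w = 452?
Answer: -92345408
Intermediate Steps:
a(q) = q³
-a(w) = -1*452³ = -1*92345408 = -92345408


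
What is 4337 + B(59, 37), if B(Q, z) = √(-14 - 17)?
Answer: 4337 + I*√31 ≈ 4337.0 + 5.5678*I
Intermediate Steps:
B(Q, z) = I*√31 (B(Q, z) = √(-31) = I*√31)
4337 + B(59, 37) = 4337 + I*√31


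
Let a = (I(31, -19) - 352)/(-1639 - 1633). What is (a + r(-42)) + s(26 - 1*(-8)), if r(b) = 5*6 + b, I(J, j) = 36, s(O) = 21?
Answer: 7441/818 ≈ 9.0966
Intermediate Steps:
r(b) = 30 + b
a = 79/818 (a = (36 - 352)/(-1639 - 1633) = -316/(-3272) = -316*(-1/3272) = 79/818 ≈ 0.096577)
(a + r(-42)) + s(26 - 1*(-8)) = (79/818 + (30 - 42)) + 21 = (79/818 - 12) + 21 = -9737/818 + 21 = 7441/818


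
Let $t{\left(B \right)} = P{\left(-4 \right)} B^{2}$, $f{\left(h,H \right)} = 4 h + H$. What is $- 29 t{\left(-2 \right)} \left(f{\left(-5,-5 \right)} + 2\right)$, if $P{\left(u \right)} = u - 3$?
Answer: $-18676$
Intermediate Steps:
$P{\left(u \right)} = -3 + u$ ($P{\left(u \right)} = u - 3 = -3 + u$)
$f{\left(h,H \right)} = H + 4 h$
$t{\left(B \right)} = - 7 B^{2}$ ($t{\left(B \right)} = \left(-3 - 4\right) B^{2} = - 7 B^{2}$)
$- 29 t{\left(-2 \right)} \left(f{\left(-5,-5 \right)} + 2\right) = - 29 - 7 \left(-2\right)^{2} \left(\left(-5 + 4 \left(-5\right)\right) + 2\right) = - 29 \left(-7\right) 4 \left(\left(-5 - 20\right) + 2\right) = - 29 \left(- 28 \left(-25 + 2\right)\right) = - 29 \left(\left(-28\right) \left(-23\right)\right) = \left(-29\right) 644 = -18676$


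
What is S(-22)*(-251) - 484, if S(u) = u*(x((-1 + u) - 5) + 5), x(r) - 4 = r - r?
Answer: 49214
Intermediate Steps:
x(r) = 4 (x(r) = 4 + (r - r) = 4 + 0 = 4)
S(u) = 9*u (S(u) = u*(4 + 5) = u*9 = 9*u)
S(-22)*(-251) - 484 = (9*(-22))*(-251) - 484 = -198*(-251) - 484 = 49698 - 484 = 49214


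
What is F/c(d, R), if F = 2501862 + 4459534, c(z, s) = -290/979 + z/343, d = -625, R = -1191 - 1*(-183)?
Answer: -2337615892612/711345 ≈ -3.2862e+6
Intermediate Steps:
R = -1008 (R = -1191 + 183 = -1008)
c(z, s) = -290/979 + z/343 (c(z, s) = -290*1/979 + z*(1/343) = -290/979 + z/343)
F = 6961396
F/c(d, R) = 6961396/(-290/979 + (1/343)*(-625)) = 6961396/(-290/979 - 625/343) = 6961396/(-711345/335797) = 6961396*(-335797/711345) = -2337615892612/711345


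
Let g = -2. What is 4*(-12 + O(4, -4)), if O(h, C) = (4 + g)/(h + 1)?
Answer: -232/5 ≈ -46.400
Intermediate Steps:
O(h, C) = 2/(1 + h) (O(h, C) = (4 - 2)/(h + 1) = 2/(1 + h))
4*(-12 + O(4, -4)) = 4*(-12 + 2/(1 + 4)) = 4*(-12 + 2/5) = 4*(-12 + 2*(⅕)) = 4*(-12 + ⅖) = 4*(-58/5) = -232/5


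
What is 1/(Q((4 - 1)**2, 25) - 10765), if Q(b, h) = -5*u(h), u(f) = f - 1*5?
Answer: -1/10865 ≈ -9.2039e-5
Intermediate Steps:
u(f) = -5 + f (u(f) = f - 5 = -5 + f)
Q(b, h) = 25 - 5*h (Q(b, h) = -5*(-5 + h) = 25 - 5*h)
1/(Q((4 - 1)**2, 25) - 10765) = 1/((25 - 5*25) - 10765) = 1/((25 - 125) - 10765) = 1/(-100 - 10765) = 1/(-10865) = -1/10865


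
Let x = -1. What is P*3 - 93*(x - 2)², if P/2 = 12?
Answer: -765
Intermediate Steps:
P = 24 (P = 2*12 = 24)
P*3 - 93*(x - 2)² = 24*3 - 93*(-1 - 2)² = 72 - 93*(-3)² = 72 - 93*9 = 72 - 837 = -765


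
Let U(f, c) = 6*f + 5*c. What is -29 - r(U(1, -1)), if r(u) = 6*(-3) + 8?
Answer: -19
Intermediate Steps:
U(f, c) = 5*c + 6*f
r(u) = -10 (r(u) = -18 + 8 = -10)
-29 - r(U(1, -1)) = -29 - 1*(-10) = -29 + 10 = -19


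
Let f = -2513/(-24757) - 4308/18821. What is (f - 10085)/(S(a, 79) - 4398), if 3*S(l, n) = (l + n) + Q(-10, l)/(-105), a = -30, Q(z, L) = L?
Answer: 32894261422596/14291198364487 ≈ 2.3017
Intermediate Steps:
S(l, n) = n/3 + 104*l/315 (S(l, n) = ((l + n) + l/(-105))/3 = ((l + n) + l*(-1/105))/3 = ((l + n) - l/105)/3 = (n + 104*l/105)/3 = n/3 + 104*l/315)
f = -59355983/465951497 (f = -2513*(-1/24757) - 4308*1/18821 = 2513/24757 - 4308/18821 = -59355983/465951497 ≈ -0.12739)
(f - 10085)/(S(a, 79) - 4398) = (-59355983/465951497 - 10085)/(((⅓)*79 + (104/315)*(-30)) - 4398) = -4699180203228/(465951497*((79/3 - 208/21) - 4398)) = -4699180203228/(465951497*(115/7 - 4398)) = -4699180203228/(465951497*(-30671/7)) = -4699180203228/465951497*(-7/30671) = 32894261422596/14291198364487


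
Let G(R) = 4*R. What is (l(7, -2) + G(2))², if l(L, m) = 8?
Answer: 256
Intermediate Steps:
(l(7, -2) + G(2))² = (8 + 4*2)² = (8 + 8)² = 16² = 256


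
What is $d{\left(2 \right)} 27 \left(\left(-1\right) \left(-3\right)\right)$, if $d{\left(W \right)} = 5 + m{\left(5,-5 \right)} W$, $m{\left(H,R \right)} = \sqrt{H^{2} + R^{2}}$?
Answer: $405 + 810 \sqrt{2} \approx 1550.5$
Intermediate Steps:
$d{\left(W \right)} = 5 + 5 W \sqrt{2}$ ($d{\left(W \right)} = 5 + \sqrt{5^{2} + \left(-5\right)^{2}} W = 5 + \sqrt{25 + 25} W = 5 + \sqrt{50} W = 5 + 5 \sqrt{2} W = 5 + 5 W \sqrt{2}$)
$d{\left(2 \right)} 27 \left(\left(-1\right) \left(-3\right)\right) = \left(5 + 5 \cdot 2 \sqrt{2}\right) 27 \left(\left(-1\right) \left(-3\right)\right) = \left(5 + 10 \sqrt{2}\right) 27 \cdot 3 = \left(135 + 270 \sqrt{2}\right) 3 = 405 + 810 \sqrt{2}$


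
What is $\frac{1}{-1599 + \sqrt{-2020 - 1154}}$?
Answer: $- \frac{533}{853325} - \frac{23 i \sqrt{6}}{2559975} \approx -0.00062462 - 2.2007 \cdot 10^{-5} i$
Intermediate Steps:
$\frac{1}{-1599 + \sqrt{-2020 - 1154}} = \frac{1}{-1599 + \sqrt{-3174}} = \frac{1}{-1599 + 23 i \sqrt{6}}$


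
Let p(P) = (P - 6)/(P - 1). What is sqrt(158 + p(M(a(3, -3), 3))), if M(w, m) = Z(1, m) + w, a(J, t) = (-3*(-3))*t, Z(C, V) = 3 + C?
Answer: sqrt(22926)/12 ≈ 12.618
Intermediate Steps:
a(J, t) = 9*t
M(w, m) = 4 + w (M(w, m) = (3 + 1) + w = 4 + w)
p(P) = (-6 + P)/(-1 + P)
sqrt(158 + p(M(a(3, -3), 3))) = sqrt(158 + (-6 + (4 + 9*(-3)))/(-1 + (4 + 9*(-3)))) = sqrt(158 + (-6 + (4 - 27))/(-1 + (4 - 27))) = sqrt(158 + (-6 - 23)/(-1 - 23)) = sqrt(158 - 29/(-24)) = sqrt(158 - 1/24*(-29)) = sqrt(158 + 29/24) = sqrt(3821/24) = sqrt(22926)/12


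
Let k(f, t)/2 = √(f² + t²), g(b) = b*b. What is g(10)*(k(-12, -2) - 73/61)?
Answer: -7300/61 + 400*√37 ≈ 2313.4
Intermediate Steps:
g(b) = b²
k(f, t) = 2*√(f² + t²)
g(10)*(k(-12, -2) - 73/61) = 10²*(2*√((-12)² + (-2)²) - 73/61) = 100*(2*√(144 + 4) - 73*1/61) = 100*(2*√148 - 73/61) = 100*(2*(2*√37) - 73/61) = 100*(4*√37 - 73/61) = 100*(-73/61 + 4*√37) = -7300/61 + 400*√37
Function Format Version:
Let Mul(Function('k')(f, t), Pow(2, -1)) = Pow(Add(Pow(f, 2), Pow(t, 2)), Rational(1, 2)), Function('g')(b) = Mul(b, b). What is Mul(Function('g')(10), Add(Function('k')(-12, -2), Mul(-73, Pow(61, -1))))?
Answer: Add(Rational(-7300, 61), Mul(400, Pow(37, Rational(1, 2)))) ≈ 2313.4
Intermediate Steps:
Function('g')(b) = Pow(b, 2)
Function('k')(f, t) = Mul(2, Pow(Add(Pow(f, 2), Pow(t, 2)), Rational(1, 2)))
Mul(Function('g')(10), Add(Function('k')(-12, -2), Mul(-73, Pow(61, -1)))) = Mul(Pow(10, 2), Add(Mul(2, Pow(Add(Pow(-12, 2), Pow(-2, 2)), Rational(1, 2))), Mul(-73, Pow(61, -1)))) = Mul(100, Add(Mul(2, Pow(Add(144, 4), Rational(1, 2))), Mul(-73, Rational(1, 61)))) = Mul(100, Add(Mul(2, Pow(148, Rational(1, 2))), Rational(-73, 61))) = Mul(100, Add(Mul(2, Mul(2, Pow(37, Rational(1, 2)))), Rational(-73, 61))) = Mul(100, Add(Mul(4, Pow(37, Rational(1, 2))), Rational(-73, 61))) = Mul(100, Add(Rational(-73, 61), Mul(4, Pow(37, Rational(1, 2))))) = Add(Rational(-7300, 61), Mul(400, Pow(37, Rational(1, 2))))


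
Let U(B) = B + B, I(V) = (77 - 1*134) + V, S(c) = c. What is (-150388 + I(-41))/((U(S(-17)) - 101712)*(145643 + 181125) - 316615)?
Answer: 50162/11082551181 ≈ 4.5262e-6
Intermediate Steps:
I(V) = -57 + V (I(V) = (77 - 134) + V = -57 + V)
U(B) = 2*B
(-150388 + I(-41))/((U(S(-17)) - 101712)*(145643 + 181125) - 316615) = (-150388 + (-57 - 41))/((2*(-17) - 101712)*(145643 + 181125) - 316615) = (-150388 - 98)/((-34 - 101712)*326768 - 316615) = -150486/(-101746*326768 - 316615) = -150486/(-33247336928 - 316615) = -150486/(-33247653543) = -150486*(-1/33247653543) = 50162/11082551181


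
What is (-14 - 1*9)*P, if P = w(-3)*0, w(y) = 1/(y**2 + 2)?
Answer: 0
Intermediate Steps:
w(y) = 1/(2 + y**2)
P = 0 (P = 0/(2 + (-3)**2) = 0/(2 + 9) = 0/11 = (1/11)*0 = 0)
(-14 - 1*9)*P = (-14 - 1*9)*0 = (-14 - 9)*0 = -23*0 = 0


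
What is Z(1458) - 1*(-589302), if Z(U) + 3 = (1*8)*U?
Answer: 600963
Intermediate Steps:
Z(U) = -3 + 8*U (Z(U) = -3 + (1*8)*U = -3 + 8*U)
Z(1458) - 1*(-589302) = (-3 + 8*1458) - 1*(-589302) = (-3 + 11664) + 589302 = 11661 + 589302 = 600963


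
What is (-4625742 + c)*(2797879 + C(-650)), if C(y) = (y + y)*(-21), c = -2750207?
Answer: -20838376219871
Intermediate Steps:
C(y) = -42*y (C(y) = (2*y)*(-21) = -42*y)
(-4625742 + c)*(2797879 + C(-650)) = (-4625742 - 2750207)*(2797879 - 42*(-650)) = -7375949*(2797879 + 27300) = -7375949*2825179 = -20838376219871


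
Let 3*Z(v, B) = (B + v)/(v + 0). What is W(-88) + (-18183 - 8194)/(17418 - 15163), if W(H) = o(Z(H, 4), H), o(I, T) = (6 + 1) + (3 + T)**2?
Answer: 16281783/2255 ≈ 7220.3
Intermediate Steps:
Z(v, B) = (B + v)/(3*v) (Z(v, B) = ((B + v)/(v + 0))/3 = ((B + v)/v)/3 = (B + v)/(3*v))
o(I, T) = 7 + (3 + T)**2
W(H) = 7 + (3 + H)**2
W(-88) + (-18183 - 8194)/(17418 - 15163) = (7 + (3 - 88)**2) + (-18183 - 8194)/(17418 - 15163) = (7 + (-85)**2) - 26377/2255 = (7 + 7225) - 26377*1/2255 = 7232 - 26377/2255 = 16281783/2255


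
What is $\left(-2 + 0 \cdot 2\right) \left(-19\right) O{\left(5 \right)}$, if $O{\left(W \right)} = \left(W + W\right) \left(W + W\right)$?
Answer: $3800$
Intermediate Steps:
$O{\left(W \right)} = 4 W^{2}$ ($O{\left(W \right)} = 2 W 2 W = 4 W^{2}$)
$\left(-2 + 0 \cdot 2\right) \left(-19\right) O{\left(5 \right)} = \left(-2 + 0 \cdot 2\right) \left(-19\right) 4 \cdot 5^{2} = \left(-2 + 0\right) \left(-19\right) 4 \cdot 25 = \left(-2\right) \left(-19\right) 100 = 38 \cdot 100 = 3800$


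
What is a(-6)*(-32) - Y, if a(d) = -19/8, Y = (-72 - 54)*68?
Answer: 8644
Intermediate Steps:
Y = -8568 (Y = -126*68 = -8568)
a(d) = -19/8 (a(d) = -19*⅛ = -19/8)
a(-6)*(-32) - Y = -19/8*(-32) - 1*(-8568) = 76 + 8568 = 8644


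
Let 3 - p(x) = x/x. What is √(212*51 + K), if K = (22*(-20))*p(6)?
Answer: 2*√2483 ≈ 99.659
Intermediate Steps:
p(x) = 2 (p(x) = 3 - x/x = 3 - 1*1 = 3 - 1 = 2)
K = -880 (K = (22*(-20))*2 = -440*2 = -880)
√(212*51 + K) = √(212*51 - 880) = √(10812 - 880) = √9932 = 2*√2483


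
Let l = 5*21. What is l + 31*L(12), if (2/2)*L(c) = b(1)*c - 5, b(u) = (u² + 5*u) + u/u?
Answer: 2554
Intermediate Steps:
b(u) = 1 + u² + 5*u (b(u) = (u² + 5*u) + 1 = 1 + u² + 5*u)
L(c) = -5 + 7*c (L(c) = (1 + 1² + 5*1)*c - 5 = (1 + 1 + 5)*c - 5 = 7*c - 5 = -5 + 7*c)
l = 105
l + 31*L(12) = 105 + 31*(-5 + 7*12) = 105 + 31*(-5 + 84) = 105 + 31*79 = 105 + 2449 = 2554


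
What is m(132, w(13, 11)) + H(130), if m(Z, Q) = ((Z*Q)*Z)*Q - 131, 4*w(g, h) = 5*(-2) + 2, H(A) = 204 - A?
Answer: 69639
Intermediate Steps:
w(g, h) = -2 (w(g, h) = (5*(-2) + 2)/4 = (-10 + 2)/4 = (¼)*(-8) = -2)
m(Z, Q) = -131 + Q²*Z² (m(Z, Q) = ((Q*Z)*Z)*Q - 131 = (Q*Z²)*Q - 131 = Q²*Z² - 131 = -131 + Q²*Z²)
m(132, w(13, 11)) + H(130) = (-131 + (-2)²*132²) + (204 - 1*130) = (-131 + 4*17424) + (204 - 130) = (-131 + 69696) + 74 = 69565 + 74 = 69639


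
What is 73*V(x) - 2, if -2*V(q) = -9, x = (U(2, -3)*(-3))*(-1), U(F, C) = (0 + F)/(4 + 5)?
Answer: 653/2 ≈ 326.50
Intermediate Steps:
U(F, C) = F/9
x = ⅔ (x = (((⅑)*2)*(-3))*(-1) = ((2/9)*(-3))*(-1) = -⅔*(-1) = ⅔ ≈ 0.66667)
V(q) = 9/2 (V(q) = -½*(-9) = 9/2)
73*V(x) - 2 = 73*(9/2) - 2 = 657/2 - 2 = 653/2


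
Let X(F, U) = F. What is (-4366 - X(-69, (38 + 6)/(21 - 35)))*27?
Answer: -116019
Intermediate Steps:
(-4366 - X(-69, (38 + 6)/(21 - 35)))*27 = (-4366 - 1*(-69))*27 = (-4366 + 69)*27 = -4297*27 = -116019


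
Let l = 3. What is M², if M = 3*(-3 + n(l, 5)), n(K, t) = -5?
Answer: 576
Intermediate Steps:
M = -24 (M = 3*(-3 - 5) = 3*(-8) = -24)
M² = (-24)² = 576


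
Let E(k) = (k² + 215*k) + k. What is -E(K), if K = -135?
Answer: 10935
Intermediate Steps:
E(k) = k² + 216*k
-E(K) = -(-135)*(216 - 135) = -(-135)*81 = -1*(-10935) = 10935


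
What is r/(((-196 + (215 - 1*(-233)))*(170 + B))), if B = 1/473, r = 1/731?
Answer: 11/344480724 ≈ 3.1932e-8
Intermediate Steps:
r = 1/731 ≈ 0.0013680
B = 1/473 ≈ 0.0021142
r/(((-196 + (215 - 1*(-233)))*(170 + B))) = 1/(731*(((-196 + (215 - 1*(-233)))*(170 + 1/473)))) = 1/(731*(((-196 + (215 + 233))*(80411/473)))) = 1/(731*(((-196 + 448)*(80411/473)))) = 1/(731*((252*(80411/473)))) = 1/(731*(20263572/473)) = (1/731)*(473/20263572) = 11/344480724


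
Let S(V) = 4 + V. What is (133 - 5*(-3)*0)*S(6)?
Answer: 1330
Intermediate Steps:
(133 - 5*(-3)*0)*S(6) = (133 - 5*(-3)*0)*(4 + 6) = (133 + 15*0)*10 = (133 + 0)*10 = 133*10 = 1330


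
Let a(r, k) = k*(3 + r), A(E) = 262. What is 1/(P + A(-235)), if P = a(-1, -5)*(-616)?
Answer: 1/6422 ≈ 0.00015571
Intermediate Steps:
P = 6160 (P = -5*(3 - 1)*(-616) = -5*2*(-616) = -10*(-616) = 6160)
1/(P + A(-235)) = 1/(6160 + 262) = 1/6422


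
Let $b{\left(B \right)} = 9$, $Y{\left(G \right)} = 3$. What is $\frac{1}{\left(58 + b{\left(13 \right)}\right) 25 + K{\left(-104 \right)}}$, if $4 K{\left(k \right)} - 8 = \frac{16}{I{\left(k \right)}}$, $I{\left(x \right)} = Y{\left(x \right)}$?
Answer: $\frac{3}{5035} \approx 0.00059583$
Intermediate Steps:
$I{\left(x \right)} = 3$
$K{\left(k \right)} = \frac{10}{3}$ ($K{\left(k \right)} = 2 + \frac{16 \cdot \frac{1}{3}}{4} = 2 + \frac{1}{4} \cdot \frac{16}{3} = 2 + \frac{4}{3} = \frac{10}{3}$)
$\frac{1}{\left(58 + b{\left(13 \right)}\right) 25 + K{\left(-104 \right)}} = \frac{1}{\left(58 + 9\right) 25 + \frac{10}{3}} = \frac{1}{67 \cdot 25 + \frac{10}{3}} = \frac{1}{1675 + \frac{10}{3}} = \frac{1}{\frac{5035}{3}} = \frac{3}{5035}$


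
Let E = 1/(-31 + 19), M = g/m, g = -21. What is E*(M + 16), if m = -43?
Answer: -709/516 ≈ -1.3740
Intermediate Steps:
M = 21/43 (M = -21/(-43) = -21*(-1/43) = 21/43 ≈ 0.48837)
E = -1/12 (E = 1/(-12) = -1/12 ≈ -0.083333)
E*(M + 16) = -(21/43 + 16)/12 = -1/12*709/43 = -709/516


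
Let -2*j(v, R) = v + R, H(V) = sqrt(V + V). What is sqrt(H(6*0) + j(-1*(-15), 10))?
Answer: 5*I*sqrt(2)/2 ≈ 3.5355*I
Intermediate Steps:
H(V) = sqrt(2)*sqrt(V) (H(V) = sqrt(2*V) = sqrt(2)*sqrt(V))
j(v, R) = -R/2 - v/2 (j(v, R) = -(v + R)/2 = -(R + v)/2 = -R/2 - v/2)
sqrt(H(6*0) + j(-1*(-15), 10)) = sqrt(sqrt(2)*sqrt(6*0) + (-1/2*10 - (-1)*(-15)/2)) = sqrt(sqrt(2)*sqrt(0) + (-5 - 1/2*15)) = sqrt(sqrt(2)*0 + (-5 - 15/2)) = sqrt(0 - 25/2) = sqrt(-25/2) = 5*I*sqrt(2)/2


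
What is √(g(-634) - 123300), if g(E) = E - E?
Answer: 30*I*√137 ≈ 351.14*I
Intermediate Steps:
g(E) = 0
√(g(-634) - 123300) = √(0 - 123300) = √(-123300) = 30*I*√137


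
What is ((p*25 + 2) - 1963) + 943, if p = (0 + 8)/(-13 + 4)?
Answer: -9362/9 ≈ -1040.2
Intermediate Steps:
p = -8/9 (p = 8/(-9) = 8*(-1/9) = -8/9 ≈ -0.88889)
((p*25 + 2) - 1963) + 943 = ((-8/9*25 + 2) - 1963) + 943 = ((-200/9 + 2) - 1963) + 943 = (-182/9 - 1963) + 943 = -17849/9 + 943 = -9362/9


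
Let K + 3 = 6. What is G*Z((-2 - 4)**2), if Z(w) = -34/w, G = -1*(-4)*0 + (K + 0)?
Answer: -17/6 ≈ -2.8333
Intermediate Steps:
K = 3 (K = -3 + 6 = 3)
G = 3 (G = -1*(-4)*0 + (3 + 0) = 4*0 + 3 = 0 + 3 = 3)
G*Z((-2 - 4)**2) = 3*(-34/(-2 - 4)**2) = 3*(-34/((-6)**2)) = 3*(-34/36) = 3*(-34*1/36) = 3*(-17/18) = -17/6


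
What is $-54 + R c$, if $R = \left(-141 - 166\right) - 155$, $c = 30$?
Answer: $-13914$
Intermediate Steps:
$R = -462$ ($R = -307 - 155 = -462$)
$-54 + R c = -54 - 13860 = -13914$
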